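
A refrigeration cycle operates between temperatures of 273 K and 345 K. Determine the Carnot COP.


dT = 345 - 273 = 72 K
COP_carnot = T_cold / dT = 273 / 72
COP_carnot = 3.792

3.792


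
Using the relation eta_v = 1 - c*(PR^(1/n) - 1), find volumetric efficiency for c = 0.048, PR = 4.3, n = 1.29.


PR^(1/n) = 4.3^(1/1.29) = 3.09785309
eta_v = 1 - 0.048 * (3.09785309 - 1)
eta_v = 0.8993

0.8993


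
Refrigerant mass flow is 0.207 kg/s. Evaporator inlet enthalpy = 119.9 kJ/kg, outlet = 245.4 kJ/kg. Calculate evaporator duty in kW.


dh = 245.4 - 119.9 = 125.5 kJ/kg
Q_evap = m_dot * dh = 0.207 * 125.5
Q_evap = 25.98 kW

25.98


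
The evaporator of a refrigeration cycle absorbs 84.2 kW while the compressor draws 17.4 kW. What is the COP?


COP = Q_evap / W
COP = 84.2 / 17.4
COP = 4.839

4.839


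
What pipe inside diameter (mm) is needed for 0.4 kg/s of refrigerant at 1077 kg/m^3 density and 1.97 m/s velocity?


A = m_dot / (rho * v) = 0.4 / (1077 * 1.97) = 0.0001885289557 m^2
d = sqrt(4*A/pi) * 1000
d = 15.5 mm

15.5


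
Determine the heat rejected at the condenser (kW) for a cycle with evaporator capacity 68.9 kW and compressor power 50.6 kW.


Q_cond = Q_evap + W
Q_cond = 68.9 + 50.6
Q_cond = 119.5 kW

119.5


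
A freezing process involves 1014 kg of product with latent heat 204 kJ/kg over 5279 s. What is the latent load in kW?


Q_lat = m * h_fg / t
Q_lat = 1014 * 204 / 5279
Q_lat = 39.18 kW

39.18


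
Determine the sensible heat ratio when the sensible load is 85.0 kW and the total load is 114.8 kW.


SHR = Q_sensible / Q_total
SHR = 85.0 / 114.8
SHR = 0.74

0.74


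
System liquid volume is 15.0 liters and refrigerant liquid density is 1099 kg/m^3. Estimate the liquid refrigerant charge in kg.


Charge = V * rho / 1000
Charge = 15.0 * 1099 / 1000
Charge = 16.49 kg

16.49


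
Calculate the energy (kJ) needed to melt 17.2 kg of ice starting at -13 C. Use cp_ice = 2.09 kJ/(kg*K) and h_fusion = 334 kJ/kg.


Sensible heat = cp * dT = 2.09 * 13 = 27.17 kJ/kg
Total per kg = 27.17 + 334 = 361.17 kJ/kg
Q = m * total = 17.2 * 361.17
Q = 6212.1 kJ

6212.1


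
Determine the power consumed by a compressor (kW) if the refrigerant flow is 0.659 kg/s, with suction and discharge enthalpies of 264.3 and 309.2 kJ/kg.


dh = 309.2 - 264.3 = 44.9 kJ/kg
W = m_dot * dh = 0.659 * 44.9 = 29.59 kW

29.59


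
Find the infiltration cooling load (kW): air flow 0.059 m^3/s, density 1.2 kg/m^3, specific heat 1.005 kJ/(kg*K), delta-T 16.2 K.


Q = V_dot * rho * cp * dT
Q = 0.059 * 1.2 * 1.005 * 16.2
Q = 1.153 kW

1.153


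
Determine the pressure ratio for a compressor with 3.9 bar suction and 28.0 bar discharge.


PR = P_high / P_low
PR = 28.0 / 3.9
PR = 7.179

7.179


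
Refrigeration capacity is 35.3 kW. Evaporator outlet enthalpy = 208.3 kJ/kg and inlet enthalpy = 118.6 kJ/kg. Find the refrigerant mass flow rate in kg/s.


dh = 208.3 - 118.6 = 89.7 kJ/kg
m_dot = Q / dh = 35.3 / 89.7 = 0.3935 kg/s

0.3935


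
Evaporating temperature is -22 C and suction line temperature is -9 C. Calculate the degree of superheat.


Superheat = T_suction - T_evap
Superheat = -9 - (-22)
Superheat = 13 K

13


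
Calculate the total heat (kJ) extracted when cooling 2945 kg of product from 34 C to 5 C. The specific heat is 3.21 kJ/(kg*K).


dT = 34 - (5) = 29 K
Q = m * cp * dT = 2945 * 3.21 * 29
Q = 274150 kJ

274150


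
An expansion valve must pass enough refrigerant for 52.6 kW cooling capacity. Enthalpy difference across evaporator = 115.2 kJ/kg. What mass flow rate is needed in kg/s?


m_dot = Q / dh
m_dot = 52.6 / 115.2
m_dot = 0.4566 kg/s

0.4566


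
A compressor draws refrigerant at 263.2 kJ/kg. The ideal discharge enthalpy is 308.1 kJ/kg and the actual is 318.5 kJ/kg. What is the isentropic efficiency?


dh_ideal = 308.1 - 263.2 = 44.9 kJ/kg
dh_actual = 318.5 - 263.2 = 55.3 kJ/kg
eta_s = dh_ideal / dh_actual = 44.9 / 55.3
eta_s = 0.8119

0.8119


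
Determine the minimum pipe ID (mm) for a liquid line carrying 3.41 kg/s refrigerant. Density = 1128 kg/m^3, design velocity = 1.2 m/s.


A = m_dot / (rho * v) = 3.41 / (1128 * 1.2) = 0.002519208038 m^2
d = sqrt(4*A/pi) * 1000
d = 56.6 mm

56.6


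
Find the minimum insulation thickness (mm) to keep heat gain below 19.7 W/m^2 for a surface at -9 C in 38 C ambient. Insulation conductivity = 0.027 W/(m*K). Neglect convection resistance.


dT = 38 - (-9) = 47 K
thickness = k * dT / q_max * 1000
thickness = 0.027 * 47 / 19.7 * 1000
thickness = 64.4 mm

64.4


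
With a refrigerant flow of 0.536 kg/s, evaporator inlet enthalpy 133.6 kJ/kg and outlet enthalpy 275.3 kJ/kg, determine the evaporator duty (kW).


dh = 275.3 - 133.6 = 141.7 kJ/kg
Q_evap = m_dot * dh = 0.536 * 141.7
Q_evap = 75.95 kW

75.95


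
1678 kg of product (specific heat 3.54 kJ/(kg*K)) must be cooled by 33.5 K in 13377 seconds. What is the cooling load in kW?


Q = m * cp * dT / t
Q = 1678 * 3.54 * 33.5 / 13377
Q = 14.876 kW

14.876


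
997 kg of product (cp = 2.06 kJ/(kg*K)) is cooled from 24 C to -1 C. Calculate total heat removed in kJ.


dT = 24 - (-1) = 25 K
Q = m * cp * dT = 997 * 2.06 * 25
Q = 51346 kJ

51346


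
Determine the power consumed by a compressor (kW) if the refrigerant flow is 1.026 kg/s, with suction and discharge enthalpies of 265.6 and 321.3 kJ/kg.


dh = 321.3 - 265.6 = 55.7 kJ/kg
W = m_dot * dh = 1.026 * 55.7 = 57.15 kW

57.15


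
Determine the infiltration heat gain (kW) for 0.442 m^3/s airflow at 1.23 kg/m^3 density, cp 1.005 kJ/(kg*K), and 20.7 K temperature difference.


Q = V_dot * rho * cp * dT
Q = 0.442 * 1.23 * 1.005 * 20.7
Q = 11.31 kW

11.31


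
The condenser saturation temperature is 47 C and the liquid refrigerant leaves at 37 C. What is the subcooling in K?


Subcooling = T_cond - T_liquid
Subcooling = 47 - 37
Subcooling = 10 K

10


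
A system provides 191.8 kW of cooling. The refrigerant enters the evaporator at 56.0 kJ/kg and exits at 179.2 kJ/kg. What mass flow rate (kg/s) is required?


dh = 179.2 - 56.0 = 123.2 kJ/kg
m_dot = Q / dh = 191.8 / 123.2 = 1.5568 kg/s

1.5568


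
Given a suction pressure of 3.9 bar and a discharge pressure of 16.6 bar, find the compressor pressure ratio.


PR = P_high / P_low
PR = 16.6 / 3.9
PR = 4.256

4.256


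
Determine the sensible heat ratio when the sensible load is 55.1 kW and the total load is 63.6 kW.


SHR = Q_sensible / Q_total
SHR = 55.1 / 63.6
SHR = 0.866

0.866


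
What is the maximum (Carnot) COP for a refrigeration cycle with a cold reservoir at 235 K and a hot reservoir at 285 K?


dT = 285 - 235 = 50 K
COP_carnot = T_cold / dT = 235 / 50
COP_carnot = 4.7

4.7


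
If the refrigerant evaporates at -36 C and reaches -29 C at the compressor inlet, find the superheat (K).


Superheat = T_suction - T_evap
Superheat = -29 - (-36)
Superheat = 7 K

7


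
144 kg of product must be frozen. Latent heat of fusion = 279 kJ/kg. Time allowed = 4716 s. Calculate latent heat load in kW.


Q_lat = m * h_fg / t
Q_lat = 144 * 279 / 4716
Q_lat = 8.52 kW

8.52


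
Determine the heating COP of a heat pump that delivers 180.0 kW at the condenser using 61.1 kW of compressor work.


COP_hp = Q_cond / W
COP_hp = 180.0 / 61.1
COP_hp = 2.946

2.946


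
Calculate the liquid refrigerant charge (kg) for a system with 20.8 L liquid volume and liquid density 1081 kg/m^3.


Charge = V * rho / 1000
Charge = 20.8 * 1081 / 1000
Charge = 22.48 kg

22.48


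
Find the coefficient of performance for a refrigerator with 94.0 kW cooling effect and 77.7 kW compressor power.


COP = Q_evap / W
COP = 94.0 / 77.7
COP = 1.21

1.21


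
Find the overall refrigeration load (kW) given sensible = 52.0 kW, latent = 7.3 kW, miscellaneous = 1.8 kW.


Q_total = Q_s + Q_l + Q_misc
Q_total = 52.0 + 7.3 + 1.8
Q_total = 61.1 kW

61.1


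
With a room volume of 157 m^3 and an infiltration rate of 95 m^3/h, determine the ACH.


ACH = flow / volume
ACH = 95 / 157
ACH = 0.605

0.605


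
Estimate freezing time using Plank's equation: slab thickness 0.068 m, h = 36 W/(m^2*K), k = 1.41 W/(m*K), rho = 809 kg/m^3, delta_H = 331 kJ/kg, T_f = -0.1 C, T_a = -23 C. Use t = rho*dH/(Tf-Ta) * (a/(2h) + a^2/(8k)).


dT = -0.1 - (-23) = 22.9 K
term1 = a/(2h) = 0.068/(2*36) = 0.0009444444444
term2 = a^2/(8k) = 0.068^2/(8*1.41) = 0.000409929078
t = rho*dH*1000/dT * (term1 + term2)
t = 809*331*1000/22.9 * (0.0009444444444 + 0.000409929078)
t = 15837 s

15837


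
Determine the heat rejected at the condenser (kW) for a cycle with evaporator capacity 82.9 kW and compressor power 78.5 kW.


Q_cond = Q_evap + W
Q_cond = 82.9 + 78.5
Q_cond = 161.4 kW

161.4


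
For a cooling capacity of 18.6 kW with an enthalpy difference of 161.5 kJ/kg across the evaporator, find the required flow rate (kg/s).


m_dot = Q / dh
m_dot = 18.6 / 161.5
m_dot = 0.1152 kg/s

0.1152


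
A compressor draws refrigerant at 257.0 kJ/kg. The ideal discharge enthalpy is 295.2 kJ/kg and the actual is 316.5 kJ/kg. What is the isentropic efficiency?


dh_ideal = 295.2 - 257.0 = 38.2 kJ/kg
dh_actual = 316.5 - 257.0 = 59.5 kJ/kg
eta_s = dh_ideal / dh_actual = 38.2 / 59.5
eta_s = 0.642

0.642


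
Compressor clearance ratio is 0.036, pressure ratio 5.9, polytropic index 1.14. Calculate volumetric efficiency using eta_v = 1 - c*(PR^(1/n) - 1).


PR^(1/n) = 5.9^(1/1.14) = 4.7444511
eta_v = 1 - 0.036 * (4.7444511 - 1)
eta_v = 0.8652

0.8652


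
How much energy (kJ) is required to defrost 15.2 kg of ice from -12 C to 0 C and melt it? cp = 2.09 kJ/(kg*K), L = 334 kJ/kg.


Sensible heat = cp * dT = 2.09 * 12 = 25.08 kJ/kg
Total per kg = 25.08 + 334 = 359.08 kJ/kg
Q = m * total = 15.2 * 359.08
Q = 5458.0 kJ

5458.0


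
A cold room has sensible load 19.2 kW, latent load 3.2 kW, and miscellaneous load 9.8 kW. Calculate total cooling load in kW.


Q_total = Q_s + Q_l + Q_misc
Q_total = 19.2 + 3.2 + 9.8
Q_total = 32.2 kW

32.2


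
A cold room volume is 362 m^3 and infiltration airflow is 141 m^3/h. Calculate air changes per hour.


ACH = flow / volume
ACH = 141 / 362
ACH = 0.39

0.39


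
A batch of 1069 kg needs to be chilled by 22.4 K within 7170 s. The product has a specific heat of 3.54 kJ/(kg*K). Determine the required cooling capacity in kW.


Q = m * cp * dT / t
Q = 1069 * 3.54 * 22.4 / 7170
Q = 11.823 kW

11.823


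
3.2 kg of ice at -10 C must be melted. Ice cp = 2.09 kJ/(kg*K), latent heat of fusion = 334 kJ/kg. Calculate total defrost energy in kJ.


Sensible heat = cp * dT = 2.09 * 10 = 20.9 kJ/kg
Total per kg = 20.9 + 334 = 354.9 kJ/kg
Q = m * total = 3.2 * 354.9
Q = 1135.7 kJ

1135.7


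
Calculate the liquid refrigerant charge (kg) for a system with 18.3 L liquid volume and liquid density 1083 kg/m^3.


Charge = V * rho / 1000
Charge = 18.3 * 1083 / 1000
Charge = 19.82 kg

19.82


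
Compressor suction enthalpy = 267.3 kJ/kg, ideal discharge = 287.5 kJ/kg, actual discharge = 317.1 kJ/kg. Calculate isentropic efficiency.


dh_ideal = 287.5 - 267.3 = 20.2 kJ/kg
dh_actual = 317.1 - 267.3 = 49.8 kJ/kg
eta_s = dh_ideal / dh_actual = 20.2 / 49.8
eta_s = 0.4056

0.4056


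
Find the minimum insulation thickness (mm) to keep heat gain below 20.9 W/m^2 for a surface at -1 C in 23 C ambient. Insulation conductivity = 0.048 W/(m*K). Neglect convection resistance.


dT = 23 - (-1) = 24 K
thickness = k * dT / q_max * 1000
thickness = 0.048 * 24 / 20.9 * 1000
thickness = 55.1 mm

55.1


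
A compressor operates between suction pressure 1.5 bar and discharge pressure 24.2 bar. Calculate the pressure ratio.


PR = P_high / P_low
PR = 24.2 / 1.5
PR = 16.133

16.133


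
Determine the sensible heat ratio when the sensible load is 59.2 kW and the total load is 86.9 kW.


SHR = Q_sensible / Q_total
SHR = 59.2 / 86.9
SHR = 0.681

0.681


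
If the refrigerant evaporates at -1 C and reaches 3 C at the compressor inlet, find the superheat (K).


Superheat = T_suction - T_evap
Superheat = 3 - (-1)
Superheat = 4 K

4


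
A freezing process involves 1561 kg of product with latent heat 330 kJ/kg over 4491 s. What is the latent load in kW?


Q_lat = m * h_fg / t
Q_lat = 1561 * 330 / 4491
Q_lat = 114.7 kW

114.7


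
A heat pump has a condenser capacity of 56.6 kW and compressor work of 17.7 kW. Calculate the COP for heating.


COP_hp = Q_cond / W
COP_hp = 56.6 / 17.7
COP_hp = 3.198

3.198


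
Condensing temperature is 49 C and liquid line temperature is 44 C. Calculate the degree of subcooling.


Subcooling = T_cond - T_liquid
Subcooling = 49 - 44
Subcooling = 5 K

5


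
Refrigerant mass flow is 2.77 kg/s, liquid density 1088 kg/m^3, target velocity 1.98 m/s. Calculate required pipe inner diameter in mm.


A = m_dot / (rho * v) = 2.77 / (1088 * 1.98) = 0.001285836304 m^2
d = sqrt(4*A/pi) * 1000
d = 40.5 mm

40.5


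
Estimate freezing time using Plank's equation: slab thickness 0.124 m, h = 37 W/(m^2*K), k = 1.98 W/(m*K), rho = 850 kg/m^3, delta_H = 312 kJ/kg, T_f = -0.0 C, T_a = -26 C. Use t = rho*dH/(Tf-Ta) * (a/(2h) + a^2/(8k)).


dT = -0.0 - (-26) = 26.0 K
term1 = a/(2h) = 0.124/(2*37) = 0.001675675676
term2 = a^2/(8k) = 0.124^2/(8*1.98) = 0.0009707070707
t = rho*dH*1000/dT * (term1 + term2)
t = 850*312*1000/26.0 * (0.001675675676 + 0.0009707070707)
t = 26993 s

26993


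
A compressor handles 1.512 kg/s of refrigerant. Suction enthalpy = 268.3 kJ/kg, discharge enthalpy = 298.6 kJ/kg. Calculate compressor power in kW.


dh = 298.6 - 268.3 = 30.3 kJ/kg
W = m_dot * dh = 1.512 * 30.3 = 45.81 kW

45.81


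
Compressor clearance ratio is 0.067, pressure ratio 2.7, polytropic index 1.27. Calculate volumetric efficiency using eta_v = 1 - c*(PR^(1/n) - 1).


PR^(1/n) = 2.7^(1/1.27) = 2.18603196
eta_v = 1 - 0.067 * (2.18603196 - 1)
eta_v = 0.9205

0.9205


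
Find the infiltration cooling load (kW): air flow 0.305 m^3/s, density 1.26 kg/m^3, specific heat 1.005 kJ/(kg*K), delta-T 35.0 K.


Q = V_dot * rho * cp * dT
Q = 0.305 * 1.26 * 1.005 * 35.0
Q = 13.518 kW

13.518


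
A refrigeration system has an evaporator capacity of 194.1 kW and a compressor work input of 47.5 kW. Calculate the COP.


COP = Q_evap / W
COP = 194.1 / 47.5
COP = 4.086

4.086


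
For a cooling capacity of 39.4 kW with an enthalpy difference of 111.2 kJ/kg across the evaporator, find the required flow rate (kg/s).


m_dot = Q / dh
m_dot = 39.4 / 111.2
m_dot = 0.3543 kg/s

0.3543


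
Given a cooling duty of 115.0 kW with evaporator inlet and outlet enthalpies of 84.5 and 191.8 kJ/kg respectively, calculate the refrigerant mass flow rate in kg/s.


dh = 191.8 - 84.5 = 107.3 kJ/kg
m_dot = Q / dh = 115.0 / 107.3 = 1.0718 kg/s

1.0718


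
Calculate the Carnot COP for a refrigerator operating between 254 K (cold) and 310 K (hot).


dT = 310 - 254 = 56 K
COP_carnot = T_cold / dT = 254 / 56
COP_carnot = 4.536

4.536


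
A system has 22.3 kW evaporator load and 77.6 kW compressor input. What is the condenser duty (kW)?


Q_cond = Q_evap + W
Q_cond = 22.3 + 77.6
Q_cond = 99.9 kW

99.9


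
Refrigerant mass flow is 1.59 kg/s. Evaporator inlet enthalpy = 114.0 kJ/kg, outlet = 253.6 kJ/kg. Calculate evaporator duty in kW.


dh = 253.6 - 114.0 = 139.6 kJ/kg
Q_evap = m_dot * dh = 1.59 * 139.6
Q_evap = 221.96 kW

221.96


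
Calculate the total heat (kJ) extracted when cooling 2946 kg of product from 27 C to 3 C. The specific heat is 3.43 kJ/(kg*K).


dT = 27 - (3) = 24 K
Q = m * cp * dT = 2946 * 3.43 * 24
Q = 242515 kJ

242515


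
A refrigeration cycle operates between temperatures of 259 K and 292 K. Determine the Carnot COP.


dT = 292 - 259 = 33 K
COP_carnot = T_cold / dT = 259 / 33
COP_carnot = 7.848

7.848


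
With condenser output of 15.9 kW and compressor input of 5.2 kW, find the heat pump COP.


COP_hp = Q_cond / W
COP_hp = 15.9 / 5.2
COP_hp = 3.058

3.058


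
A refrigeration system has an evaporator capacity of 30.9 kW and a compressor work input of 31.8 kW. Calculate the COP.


COP = Q_evap / W
COP = 30.9 / 31.8
COP = 0.972

0.972


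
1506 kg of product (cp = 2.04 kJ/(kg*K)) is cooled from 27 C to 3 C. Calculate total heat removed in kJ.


dT = 27 - (3) = 24 K
Q = m * cp * dT = 1506 * 2.04 * 24
Q = 73734 kJ

73734


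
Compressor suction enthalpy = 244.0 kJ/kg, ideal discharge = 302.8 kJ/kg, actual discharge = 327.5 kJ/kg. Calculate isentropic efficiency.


dh_ideal = 302.8 - 244.0 = 58.8 kJ/kg
dh_actual = 327.5 - 244.0 = 83.5 kJ/kg
eta_s = dh_ideal / dh_actual = 58.8 / 83.5
eta_s = 0.7042

0.7042


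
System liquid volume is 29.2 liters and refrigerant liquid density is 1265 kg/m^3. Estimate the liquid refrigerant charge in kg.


Charge = V * rho / 1000
Charge = 29.2 * 1265 / 1000
Charge = 36.94 kg

36.94


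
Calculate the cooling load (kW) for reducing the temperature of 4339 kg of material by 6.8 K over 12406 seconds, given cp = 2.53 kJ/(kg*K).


Q = m * cp * dT / t
Q = 4339 * 2.53 * 6.8 / 12406
Q = 6.017 kW

6.017


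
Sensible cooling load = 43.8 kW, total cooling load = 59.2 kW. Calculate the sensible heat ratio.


SHR = Q_sensible / Q_total
SHR = 43.8 / 59.2
SHR = 0.74

0.74


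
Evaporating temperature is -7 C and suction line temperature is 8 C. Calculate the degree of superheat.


Superheat = T_suction - T_evap
Superheat = 8 - (-7)
Superheat = 15 K

15


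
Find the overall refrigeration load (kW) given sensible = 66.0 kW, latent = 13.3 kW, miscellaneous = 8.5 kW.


Q_total = Q_s + Q_l + Q_misc
Q_total = 66.0 + 13.3 + 8.5
Q_total = 87.8 kW

87.8


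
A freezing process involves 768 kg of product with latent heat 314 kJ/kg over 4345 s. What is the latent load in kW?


Q_lat = m * h_fg / t
Q_lat = 768 * 314 / 4345
Q_lat = 55.5 kW

55.5


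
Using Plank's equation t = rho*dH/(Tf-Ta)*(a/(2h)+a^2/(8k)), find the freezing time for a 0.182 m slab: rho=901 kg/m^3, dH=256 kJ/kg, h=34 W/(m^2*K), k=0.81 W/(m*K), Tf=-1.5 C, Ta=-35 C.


dT = -1.5 - (-35) = 33.5 K
term1 = a/(2h) = 0.182/(2*34) = 0.002676470588
term2 = a^2/(8k) = 0.182^2/(8*0.81) = 0.005111728395
t = rho*dH*1000/dT * (term1 + term2)
t = 901*256*1000/33.5 * (0.002676470588 + 0.005111728395)
t = 53624 s

53624


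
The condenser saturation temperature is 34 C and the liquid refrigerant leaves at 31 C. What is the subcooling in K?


Subcooling = T_cond - T_liquid
Subcooling = 34 - 31
Subcooling = 3 K

3


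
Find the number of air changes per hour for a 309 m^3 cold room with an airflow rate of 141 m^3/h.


ACH = flow / volume
ACH = 141 / 309
ACH = 0.456

0.456


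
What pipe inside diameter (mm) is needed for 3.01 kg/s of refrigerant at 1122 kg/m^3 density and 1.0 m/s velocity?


A = m_dot / (rho * v) = 3.01 / (1122 * 1.0) = 0.002682709447 m^2
d = sqrt(4*A/pi) * 1000
d = 58.4 mm

58.4


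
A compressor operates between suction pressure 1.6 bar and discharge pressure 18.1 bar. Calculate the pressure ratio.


PR = P_high / P_low
PR = 18.1 / 1.6
PR = 11.313

11.313


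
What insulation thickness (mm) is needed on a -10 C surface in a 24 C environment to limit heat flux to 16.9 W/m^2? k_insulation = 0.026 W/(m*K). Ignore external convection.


dT = 24 - (-10) = 34 K
thickness = k * dT / q_max * 1000
thickness = 0.026 * 34 / 16.9 * 1000
thickness = 52.3 mm

52.3


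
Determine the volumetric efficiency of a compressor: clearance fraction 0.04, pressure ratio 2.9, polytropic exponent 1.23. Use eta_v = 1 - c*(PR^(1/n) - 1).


PR^(1/n) = 2.9^(1/1.23) = 2.37647545
eta_v = 1 - 0.04 * (2.37647545 - 1)
eta_v = 0.9449

0.9449


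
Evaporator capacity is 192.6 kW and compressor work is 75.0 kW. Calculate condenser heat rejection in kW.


Q_cond = Q_evap + W
Q_cond = 192.6 + 75.0
Q_cond = 267.6 kW

267.6


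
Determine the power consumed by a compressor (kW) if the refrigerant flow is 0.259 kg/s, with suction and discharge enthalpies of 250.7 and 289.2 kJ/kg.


dh = 289.2 - 250.7 = 38.5 kJ/kg
W = m_dot * dh = 0.259 * 38.5 = 9.97 kW

9.97


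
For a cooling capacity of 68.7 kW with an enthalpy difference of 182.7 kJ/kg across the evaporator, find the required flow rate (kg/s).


m_dot = Q / dh
m_dot = 68.7 / 182.7
m_dot = 0.376 kg/s

0.376


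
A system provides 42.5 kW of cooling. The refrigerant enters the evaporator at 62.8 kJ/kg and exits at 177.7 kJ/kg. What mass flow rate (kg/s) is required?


dh = 177.7 - 62.8 = 114.9 kJ/kg
m_dot = Q / dh = 42.5 / 114.9 = 0.3699 kg/s

0.3699


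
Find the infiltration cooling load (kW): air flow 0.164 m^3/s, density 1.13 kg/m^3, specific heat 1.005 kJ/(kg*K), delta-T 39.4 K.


Q = V_dot * rho * cp * dT
Q = 0.164 * 1.13 * 1.005 * 39.4
Q = 7.338 kW

7.338


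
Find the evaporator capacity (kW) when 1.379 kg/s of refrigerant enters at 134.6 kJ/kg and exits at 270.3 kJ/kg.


dh = 270.3 - 134.6 = 135.7 kJ/kg
Q_evap = m_dot * dh = 1.379 * 135.7
Q_evap = 187.13 kW

187.13


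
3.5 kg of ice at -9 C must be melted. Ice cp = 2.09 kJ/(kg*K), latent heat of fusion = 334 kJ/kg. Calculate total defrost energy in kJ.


Sensible heat = cp * dT = 2.09 * 9 = 18.81 kJ/kg
Total per kg = 18.81 + 334 = 352.81 kJ/kg
Q = m * total = 3.5 * 352.81
Q = 1234.8 kJ

1234.8


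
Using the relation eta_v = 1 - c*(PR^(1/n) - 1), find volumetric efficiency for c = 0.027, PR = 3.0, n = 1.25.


PR^(1/n) = 3.0^(1/1.25) = 2.40822469
eta_v = 1 - 0.027 * (2.40822469 - 1)
eta_v = 0.962

0.962


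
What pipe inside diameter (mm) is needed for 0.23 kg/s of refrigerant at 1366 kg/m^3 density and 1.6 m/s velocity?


A = m_dot / (rho * v) = 0.23 / (1366 * 1.6) = 0.0001052342606 m^2
d = sqrt(4*A/pi) * 1000
d = 11.6 mm

11.6


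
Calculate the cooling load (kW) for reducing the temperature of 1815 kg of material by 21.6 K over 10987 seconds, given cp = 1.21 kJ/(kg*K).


Q = m * cp * dT / t
Q = 1815 * 1.21 * 21.6 / 10987
Q = 4.318 kW

4.318


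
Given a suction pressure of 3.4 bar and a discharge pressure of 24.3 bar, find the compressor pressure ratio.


PR = P_high / P_low
PR = 24.3 / 3.4
PR = 7.147

7.147


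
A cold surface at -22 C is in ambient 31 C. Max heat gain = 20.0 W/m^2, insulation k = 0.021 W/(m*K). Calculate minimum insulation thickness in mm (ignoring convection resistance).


dT = 31 - (-22) = 53 K
thickness = k * dT / q_max * 1000
thickness = 0.021 * 53 / 20.0 * 1000
thickness = 55.7 mm

55.7


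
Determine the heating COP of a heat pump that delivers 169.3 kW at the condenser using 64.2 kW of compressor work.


COP_hp = Q_cond / W
COP_hp = 169.3 / 64.2
COP_hp = 2.637

2.637


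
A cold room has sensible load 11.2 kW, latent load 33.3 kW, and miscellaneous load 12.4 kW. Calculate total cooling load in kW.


Q_total = Q_s + Q_l + Q_misc
Q_total = 11.2 + 33.3 + 12.4
Q_total = 56.9 kW

56.9


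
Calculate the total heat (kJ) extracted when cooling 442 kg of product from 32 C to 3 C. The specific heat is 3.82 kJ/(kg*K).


dT = 32 - (3) = 29 K
Q = m * cp * dT = 442 * 3.82 * 29
Q = 48965 kJ

48965


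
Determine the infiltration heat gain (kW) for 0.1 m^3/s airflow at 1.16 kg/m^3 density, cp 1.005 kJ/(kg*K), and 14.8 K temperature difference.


Q = V_dot * rho * cp * dT
Q = 0.1 * 1.16 * 1.005 * 14.8
Q = 1.725 kW

1.725


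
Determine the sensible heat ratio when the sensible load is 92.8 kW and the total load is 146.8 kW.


SHR = Q_sensible / Q_total
SHR = 92.8 / 146.8
SHR = 0.632

0.632


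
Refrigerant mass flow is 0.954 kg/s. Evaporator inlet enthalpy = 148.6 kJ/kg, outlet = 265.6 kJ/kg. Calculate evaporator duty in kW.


dh = 265.6 - 148.6 = 117.0 kJ/kg
Q_evap = m_dot * dh = 0.954 * 117.0
Q_evap = 111.62 kW

111.62


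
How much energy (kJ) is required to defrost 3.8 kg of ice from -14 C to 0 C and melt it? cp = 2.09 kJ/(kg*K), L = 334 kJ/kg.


Sensible heat = cp * dT = 2.09 * 14 = 29.26 kJ/kg
Total per kg = 29.26 + 334 = 363.26 kJ/kg
Q = m * total = 3.8 * 363.26
Q = 1380.4 kJ

1380.4


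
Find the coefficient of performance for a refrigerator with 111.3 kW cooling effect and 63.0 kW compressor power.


COP = Q_evap / W
COP = 111.3 / 63.0
COP = 1.767

1.767


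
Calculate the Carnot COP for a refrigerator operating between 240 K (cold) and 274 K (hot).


dT = 274 - 240 = 34 K
COP_carnot = T_cold / dT = 240 / 34
COP_carnot = 7.059

7.059


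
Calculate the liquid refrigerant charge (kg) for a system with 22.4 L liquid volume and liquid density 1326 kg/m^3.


Charge = V * rho / 1000
Charge = 22.4 * 1326 / 1000
Charge = 29.7 kg

29.7


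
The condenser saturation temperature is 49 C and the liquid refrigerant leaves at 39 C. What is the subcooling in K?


Subcooling = T_cond - T_liquid
Subcooling = 49 - 39
Subcooling = 10 K

10


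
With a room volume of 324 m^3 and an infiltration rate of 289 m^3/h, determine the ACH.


ACH = flow / volume
ACH = 289 / 324
ACH = 0.892

0.892


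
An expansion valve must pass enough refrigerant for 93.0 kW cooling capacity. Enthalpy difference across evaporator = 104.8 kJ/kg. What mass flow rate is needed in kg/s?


m_dot = Q / dh
m_dot = 93.0 / 104.8
m_dot = 0.8874 kg/s

0.8874


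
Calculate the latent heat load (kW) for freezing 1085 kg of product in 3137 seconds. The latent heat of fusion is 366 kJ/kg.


Q_lat = m * h_fg / t
Q_lat = 1085 * 366 / 3137
Q_lat = 126.59 kW

126.59


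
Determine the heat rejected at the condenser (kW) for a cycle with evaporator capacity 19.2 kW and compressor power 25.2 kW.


Q_cond = Q_evap + W
Q_cond = 19.2 + 25.2
Q_cond = 44.4 kW

44.4


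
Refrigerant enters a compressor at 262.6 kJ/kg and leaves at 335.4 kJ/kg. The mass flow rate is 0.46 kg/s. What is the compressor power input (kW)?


dh = 335.4 - 262.6 = 72.8 kJ/kg
W = m_dot * dh = 0.46 * 72.8 = 33.49 kW

33.49


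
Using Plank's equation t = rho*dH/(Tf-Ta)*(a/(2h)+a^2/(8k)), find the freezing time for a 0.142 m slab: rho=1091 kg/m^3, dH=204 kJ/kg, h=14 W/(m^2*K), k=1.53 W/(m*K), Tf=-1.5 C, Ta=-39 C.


dT = -1.5 - (-39) = 37.5 K
term1 = a/(2h) = 0.142/(2*14) = 0.005071428571
term2 = a^2/(8k) = 0.142^2/(8*1.53) = 0.001647385621
t = rho*dH*1000/dT * (term1 + term2)
t = 1091*204*1000/37.5 * (0.005071428571 + 0.001647385621)
t = 39876 s

39876


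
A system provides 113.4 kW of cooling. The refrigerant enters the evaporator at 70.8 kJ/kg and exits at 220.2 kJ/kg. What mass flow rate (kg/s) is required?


dh = 220.2 - 70.8 = 149.4 kJ/kg
m_dot = Q / dh = 113.4 / 149.4 = 0.759 kg/s

0.759


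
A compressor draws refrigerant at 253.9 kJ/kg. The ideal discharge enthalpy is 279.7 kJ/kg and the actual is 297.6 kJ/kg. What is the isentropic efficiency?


dh_ideal = 279.7 - 253.9 = 25.8 kJ/kg
dh_actual = 297.6 - 253.9 = 43.7 kJ/kg
eta_s = dh_ideal / dh_actual = 25.8 / 43.7
eta_s = 0.5904

0.5904


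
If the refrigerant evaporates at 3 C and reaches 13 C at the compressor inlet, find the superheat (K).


Superheat = T_suction - T_evap
Superheat = 13 - (3)
Superheat = 10 K

10


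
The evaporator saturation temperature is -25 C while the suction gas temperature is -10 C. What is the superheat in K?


Superheat = T_suction - T_evap
Superheat = -10 - (-25)
Superheat = 15 K

15


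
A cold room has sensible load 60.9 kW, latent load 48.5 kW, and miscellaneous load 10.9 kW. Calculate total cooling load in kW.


Q_total = Q_s + Q_l + Q_misc
Q_total = 60.9 + 48.5 + 10.9
Q_total = 120.3 kW

120.3


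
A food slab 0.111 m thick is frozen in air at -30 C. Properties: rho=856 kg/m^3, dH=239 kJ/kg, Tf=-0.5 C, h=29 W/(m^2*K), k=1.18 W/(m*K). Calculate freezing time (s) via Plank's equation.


dT = -0.5 - (-30) = 29.5 K
term1 = a/(2h) = 0.111/(2*29) = 0.001913793103
term2 = a^2/(8k) = 0.111^2/(8*1.18) = 0.001305190678
t = rho*dH*1000/dT * (term1 + term2)
t = 856*239*1000/29.5 * (0.001913793103 + 0.001305190678)
t = 22324 s

22324


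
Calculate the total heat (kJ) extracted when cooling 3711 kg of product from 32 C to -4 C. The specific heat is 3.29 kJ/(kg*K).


dT = 32 - (-4) = 36 K
Q = m * cp * dT = 3711 * 3.29 * 36
Q = 439531 kJ

439531


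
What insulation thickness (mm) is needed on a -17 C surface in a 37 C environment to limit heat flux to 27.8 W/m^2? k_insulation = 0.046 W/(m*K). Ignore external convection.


dT = 37 - (-17) = 54 K
thickness = k * dT / q_max * 1000
thickness = 0.046 * 54 / 27.8 * 1000
thickness = 89.4 mm

89.4


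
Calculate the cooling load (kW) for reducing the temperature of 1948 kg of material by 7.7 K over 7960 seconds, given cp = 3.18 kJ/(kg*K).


Q = m * cp * dT / t
Q = 1948 * 3.18 * 7.7 / 7960
Q = 5.992 kW

5.992


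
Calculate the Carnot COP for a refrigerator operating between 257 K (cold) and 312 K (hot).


dT = 312 - 257 = 55 K
COP_carnot = T_cold / dT = 257 / 55
COP_carnot = 4.673

4.673


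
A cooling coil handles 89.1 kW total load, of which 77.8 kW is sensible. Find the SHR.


SHR = Q_sensible / Q_total
SHR = 77.8 / 89.1
SHR = 0.873

0.873


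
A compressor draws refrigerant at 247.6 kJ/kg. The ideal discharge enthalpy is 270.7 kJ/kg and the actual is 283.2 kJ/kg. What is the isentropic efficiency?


dh_ideal = 270.7 - 247.6 = 23.1 kJ/kg
dh_actual = 283.2 - 247.6 = 35.6 kJ/kg
eta_s = dh_ideal / dh_actual = 23.1 / 35.6
eta_s = 0.6489

0.6489


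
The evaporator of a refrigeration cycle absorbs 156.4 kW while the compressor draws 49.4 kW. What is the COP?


COP = Q_evap / W
COP = 156.4 / 49.4
COP = 3.166

3.166


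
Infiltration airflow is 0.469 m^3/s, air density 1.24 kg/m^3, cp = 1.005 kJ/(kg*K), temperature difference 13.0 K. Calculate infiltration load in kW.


Q = V_dot * rho * cp * dT
Q = 0.469 * 1.24 * 1.005 * 13.0
Q = 7.598 kW

7.598


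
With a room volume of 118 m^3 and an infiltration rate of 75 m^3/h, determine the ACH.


ACH = flow / volume
ACH = 75 / 118
ACH = 0.636

0.636


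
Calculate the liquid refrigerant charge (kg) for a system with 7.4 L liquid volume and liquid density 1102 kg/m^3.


Charge = V * rho / 1000
Charge = 7.4 * 1102 / 1000
Charge = 8.15 kg

8.15


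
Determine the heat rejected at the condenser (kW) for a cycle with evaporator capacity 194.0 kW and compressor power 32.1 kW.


Q_cond = Q_evap + W
Q_cond = 194.0 + 32.1
Q_cond = 226.1 kW

226.1


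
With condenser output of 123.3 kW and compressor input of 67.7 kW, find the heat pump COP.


COP_hp = Q_cond / W
COP_hp = 123.3 / 67.7
COP_hp = 1.821

1.821


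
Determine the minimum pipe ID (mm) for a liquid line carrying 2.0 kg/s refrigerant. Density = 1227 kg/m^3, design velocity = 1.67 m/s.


A = m_dot / (rho * v) = 2.0 / (1227 * 1.67) = 0.000976043024 m^2
d = sqrt(4*A/pi) * 1000
d = 35.3 mm

35.3


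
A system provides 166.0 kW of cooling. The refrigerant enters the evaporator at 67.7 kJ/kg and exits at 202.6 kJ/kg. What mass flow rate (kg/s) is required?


dh = 202.6 - 67.7 = 134.9 kJ/kg
m_dot = Q / dh = 166.0 / 134.9 = 1.2305 kg/s

1.2305


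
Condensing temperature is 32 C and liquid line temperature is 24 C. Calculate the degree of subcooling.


Subcooling = T_cond - T_liquid
Subcooling = 32 - 24
Subcooling = 8 K

8


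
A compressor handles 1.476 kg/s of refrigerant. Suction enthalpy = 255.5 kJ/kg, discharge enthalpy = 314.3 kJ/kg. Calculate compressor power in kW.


dh = 314.3 - 255.5 = 58.8 kJ/kg
W = m_dot * dh = 1.476 * 58.8 = 86.79 kW

86.79


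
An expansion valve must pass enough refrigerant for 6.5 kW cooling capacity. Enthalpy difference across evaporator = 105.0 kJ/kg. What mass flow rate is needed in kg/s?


m_dot = Q / dh
m_dot = 6.5 / 105.0
m_dot = 0.0619 kg/s

0.0619


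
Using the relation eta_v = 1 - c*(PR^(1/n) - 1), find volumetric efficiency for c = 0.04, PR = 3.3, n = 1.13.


PR^(1/n) = 3.3^(1/1.13) = 2.87648354
eta_v = 1 - 0.04 * (2.87648354 - 1)
eta_v = 0.9249

0.9249


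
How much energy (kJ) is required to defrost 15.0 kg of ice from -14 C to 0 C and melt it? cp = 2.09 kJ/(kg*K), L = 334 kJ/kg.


Sensible heat = cp * dT = 2.09 * 14 = 29.26 kJ/kg
Total per kg = 29.26 + 334 = 363.26 kJ/kg
Q = m * total = 15.0 * 363.26
Q = 5448.9 kJ

5448.9


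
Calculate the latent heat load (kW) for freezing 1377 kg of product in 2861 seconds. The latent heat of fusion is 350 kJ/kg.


Q_lat = m * h_fg / t
Q_lat = 1377 * 350 / 2861
Q_lat = 168.46 kW

168.46


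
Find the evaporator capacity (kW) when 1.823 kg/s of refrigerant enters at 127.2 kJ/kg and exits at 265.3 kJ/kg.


dh = 265.3 - 127.2 = 138.1 kJ/kg
Q_evap = m_dot * dh = 1.823 * 138.1
Q_evap = 251.76 kW

251.76


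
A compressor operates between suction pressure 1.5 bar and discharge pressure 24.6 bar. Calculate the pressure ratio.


PR = P_high / P_low
PR = 24.6 / 1.5
PR = 16.4

16.4


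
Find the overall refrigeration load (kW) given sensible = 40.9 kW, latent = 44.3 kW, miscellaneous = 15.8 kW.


Q_total = Q_s + Q_l + Q_misc
Q_total = 40.9 + 44.3 + 15.8
Q_total = 101.0 kW

101.0


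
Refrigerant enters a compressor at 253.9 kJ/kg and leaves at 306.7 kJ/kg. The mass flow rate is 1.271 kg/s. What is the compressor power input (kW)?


dh = 306.7 - 253.9 = 52.8 kJ/kg
W = m_dot * dh = 1.271 * 52.8 = 67.11 kW

67.11


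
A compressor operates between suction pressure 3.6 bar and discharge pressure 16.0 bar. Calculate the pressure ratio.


PR = P_high / P_low
PR = 16.0 / 3.6
PR = 4.444

4.444


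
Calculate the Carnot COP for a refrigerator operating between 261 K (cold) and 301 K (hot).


dT = 301 - 261 = 40 K
COP_carnot = T_cold / dT = 261 / 40
COP_carnot = 6.525

6.525


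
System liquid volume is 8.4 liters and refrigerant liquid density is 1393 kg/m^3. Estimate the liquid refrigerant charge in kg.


Charge = V * rho / 1000
Charge = 8.4 * 1393 / 1000
Charge = 11.7 kg

11.7


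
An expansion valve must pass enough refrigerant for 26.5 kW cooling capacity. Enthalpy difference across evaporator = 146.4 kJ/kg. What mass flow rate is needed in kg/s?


m_dot = Q / dh
m_dot = 26.5 / 146.4
m_dot = 0.181 kg/s

0.181


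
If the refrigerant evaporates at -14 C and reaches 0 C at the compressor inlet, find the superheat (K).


Superheat = T_suction - T_evap
Superheat = 0 - (-14)
Superheat = 14 K

14


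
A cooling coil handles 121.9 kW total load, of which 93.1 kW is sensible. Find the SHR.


SHR = Q_sensible / Q_total
SHR = 93.1 / 121.9
SHR = 0.764

0.764


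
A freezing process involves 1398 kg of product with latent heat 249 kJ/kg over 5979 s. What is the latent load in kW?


Q_lat = m * h_fg / t
Q_lat = 1398 * 249 / 5979
Q_lat = 58.22 kW

58.22


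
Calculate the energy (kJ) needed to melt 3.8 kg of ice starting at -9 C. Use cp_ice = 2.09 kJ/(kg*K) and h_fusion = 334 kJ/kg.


Sensible heat = cp * dT = 2.09 * 9 = 18.81 kJ/kg
Total per kg = 18.81 + 334 = 352.81 kJ/kg
Q = m * total = 3.8 * 352.81
Q = 1340.7 kJ

1340.7


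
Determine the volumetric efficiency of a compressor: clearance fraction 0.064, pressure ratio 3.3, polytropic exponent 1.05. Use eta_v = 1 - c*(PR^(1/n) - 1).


PR^(1/n) = 3.3^(1/1.05) = 3.11761728
eta_v = 1 - 0.064 * (3.11761728 - 1)
eta_v = 0.8645

0.8645


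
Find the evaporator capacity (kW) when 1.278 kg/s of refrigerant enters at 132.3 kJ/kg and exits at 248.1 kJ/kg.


dh = 248.1 - 132.3 = 115.8 kJ/kg
Q_evap = m_dot * dh = 1.278 * 115.8
Q_evap = 147.99 kW

147.99


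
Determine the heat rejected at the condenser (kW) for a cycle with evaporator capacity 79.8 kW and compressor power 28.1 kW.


Q_cond = Q_evap + W
Q_cond = 79.8 + 28.1
Q_cond = 107.9 kW

107.9


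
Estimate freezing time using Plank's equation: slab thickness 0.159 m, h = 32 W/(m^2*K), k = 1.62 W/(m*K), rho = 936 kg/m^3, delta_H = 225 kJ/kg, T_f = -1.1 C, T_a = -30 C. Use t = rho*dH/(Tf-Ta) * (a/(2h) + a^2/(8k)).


dT = -1.1 - (-30) = 28.9 K
term1 = a/(2h) = 0.159/(2*32) = 0.002484375
term2 = a^2/(8k) = 0.159^2/(8*1.62) = 0.001950694444
t = rho*dH*1000/dT * (term1 + term2)
t = 936*225*1000/28.9 * (0.002484375 + 0.001950694444)
t = 32319 s

32319


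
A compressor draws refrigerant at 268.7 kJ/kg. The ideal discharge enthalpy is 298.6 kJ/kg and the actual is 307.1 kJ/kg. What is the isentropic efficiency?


dh_ideal = 298.6 - 268.7 = 29.9 kJ/kg
dh_actual = 307.1 - 268.7 = 38.4 kJ/kg
eta_s = dh_ideal / dh_actual = 29.9 / 38.4
eta_s = 0.7786

0.7786


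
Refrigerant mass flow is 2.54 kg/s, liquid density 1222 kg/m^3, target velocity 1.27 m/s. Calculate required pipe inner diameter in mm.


A = m_dot / (rho * v) = 2.54 / (1222 * 1.27) = 0.001636661211 m^2
d = sqrt(4*A/pi) * 1000
d = 45.6 mm

45.6


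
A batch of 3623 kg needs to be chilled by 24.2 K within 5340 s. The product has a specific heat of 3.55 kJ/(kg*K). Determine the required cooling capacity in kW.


Q = m * cp * dT / t
Q = 3623 * 3.55 * 24.2 / 5340
Q = 58.287 kW

58.287


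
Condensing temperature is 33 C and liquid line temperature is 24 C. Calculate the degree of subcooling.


Subcooling = T_cond - T_liquid
Subcooling = 33 - 24
Subcooling = 9 K

9


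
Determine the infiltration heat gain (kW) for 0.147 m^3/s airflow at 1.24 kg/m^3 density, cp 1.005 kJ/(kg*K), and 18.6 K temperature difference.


Q = V_dot * rho * cp * dT
Q = 0.147 * 1.24 * 1.005 * 18.6
Q = 3.407 kW

3.407


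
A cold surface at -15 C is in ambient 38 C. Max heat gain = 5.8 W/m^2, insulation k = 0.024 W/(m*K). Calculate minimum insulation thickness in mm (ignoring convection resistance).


dT = 38 - (-15) = 53 K
thickness = k * dT / q_max * 1000
thickness = 0.024 * 53 / 5.8 * 1000
thickness = 219.3 mm

219.3


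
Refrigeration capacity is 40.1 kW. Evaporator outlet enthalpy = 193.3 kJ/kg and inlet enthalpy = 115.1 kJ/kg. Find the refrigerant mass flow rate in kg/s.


dh = 193.3 - 115.1 = 78.2 kJ/kg
m_dot = Q / dh = 40.1 / 78.2 = 0.5128 kg/s

0.5128


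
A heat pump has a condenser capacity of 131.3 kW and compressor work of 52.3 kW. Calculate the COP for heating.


COP_hp = Q_cond / W
COP_hp = 131.3 / 52.3
COP_hp = 2.511

2.511


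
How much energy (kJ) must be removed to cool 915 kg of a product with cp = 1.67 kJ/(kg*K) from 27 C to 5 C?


dT = 27 - (5) = 22 K
Q = m * cp * dT = 915 * 1.67 * 22
Q = 33617 kJ

33617


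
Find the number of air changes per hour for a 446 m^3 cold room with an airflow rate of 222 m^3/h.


ACH = flow / volume
ACH = 222 / 446
ACH = 0.498

0.498


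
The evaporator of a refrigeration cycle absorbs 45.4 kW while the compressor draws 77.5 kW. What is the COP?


COP = Q_evap / W
COP = 45.4 / 77.5
COP = 0.586

0.586


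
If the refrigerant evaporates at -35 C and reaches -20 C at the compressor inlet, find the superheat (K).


Superheat = T_suction - T_evap
Superheat = -20 - (-35)
Superheat = 15 K

15


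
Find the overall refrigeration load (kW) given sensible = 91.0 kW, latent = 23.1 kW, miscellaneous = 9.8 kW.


Q_total = Q_s + Q_l + Q_misc
Q_total = 91.0 + 23.1 + 9.8
Q_total = 123.9 kW

123.9


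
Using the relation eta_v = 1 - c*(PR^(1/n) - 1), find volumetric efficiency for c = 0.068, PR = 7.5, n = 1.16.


PR^(1/n) = 7.5^(1/1.16) = 5.68019386
eta_v = 1 - 0.068 * (5.68019386 - 1)
eta_v = 0.6817

0.6817


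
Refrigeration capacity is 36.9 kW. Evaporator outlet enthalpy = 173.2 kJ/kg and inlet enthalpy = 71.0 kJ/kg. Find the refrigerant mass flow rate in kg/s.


dh = 173.2 - 71.0 = 102.2 kJ/kg
m_dot = Q / dh = 36.9 / 102.2 = 0.3611 kg/s

0.3611


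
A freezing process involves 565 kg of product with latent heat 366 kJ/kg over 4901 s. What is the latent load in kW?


Q_lat = m * h_fg / t
Q_lat = 565 * 366 / 4901
Q_lat = 42.19 kW

42.19


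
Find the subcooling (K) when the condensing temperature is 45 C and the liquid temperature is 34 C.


Subcooling = T_cond - T_liquid
Subcooling = 45 - 34
Subcooling = 11 K

11
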